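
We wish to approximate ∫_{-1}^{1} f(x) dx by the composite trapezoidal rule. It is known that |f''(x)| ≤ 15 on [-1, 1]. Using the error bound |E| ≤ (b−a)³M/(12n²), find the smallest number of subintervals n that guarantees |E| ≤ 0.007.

Need 120/(12n²) ≤ 0.007.
n² ≥ 120/(12·0.007) = 1428.57 ⇒ n ≥ 37.7964, so the smallest n is 38.

38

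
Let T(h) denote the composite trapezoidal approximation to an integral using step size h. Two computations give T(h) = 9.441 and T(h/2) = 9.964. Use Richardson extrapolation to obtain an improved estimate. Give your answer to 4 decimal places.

10.1383

R = (4·T(h/2) − T(h)) / 3 = (4·9.964 − 9.441)/3 = (30.415)/3 = 10.1383.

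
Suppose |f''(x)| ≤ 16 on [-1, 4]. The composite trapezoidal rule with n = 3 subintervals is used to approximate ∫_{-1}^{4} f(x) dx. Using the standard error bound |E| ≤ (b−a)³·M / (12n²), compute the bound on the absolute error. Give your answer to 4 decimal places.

18.5185

|E| ≤ (5)³·16 / (12·3²) = 2000/108 = 18.5185.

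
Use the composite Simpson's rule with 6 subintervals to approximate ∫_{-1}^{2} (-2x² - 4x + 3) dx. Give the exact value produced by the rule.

-3

h = (2 − (-1))/6 = 0.5.
Nodes x₀,…,x₆ = -1, -0.5, 0, 0.5, 1, 1.5, 2.
f(x) = -2x² - 4x + 3: f₀=5, f₁=4.5, f₂=3, f₃=0.5, f₄=-3, f₅=-7.5, f₆=-13.
(h/3)·[f₀ + 4f₁ + 2f₂ + 4f₃ + 2f₄ + 4f₅ + f₆] = 0.166667·(-18) = -3.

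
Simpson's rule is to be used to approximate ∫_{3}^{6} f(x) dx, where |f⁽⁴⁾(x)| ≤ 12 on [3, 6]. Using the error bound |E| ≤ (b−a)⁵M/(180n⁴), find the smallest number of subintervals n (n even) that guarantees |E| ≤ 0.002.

10

Need 2916/(180n⁴) ≤ 0.002.
n⁴ ≥ 2916/(180·0.002) = 8100 ⇒ n ≥ 9.4868, so the smallest even n is 10. (n must be even for Simpson's rule.)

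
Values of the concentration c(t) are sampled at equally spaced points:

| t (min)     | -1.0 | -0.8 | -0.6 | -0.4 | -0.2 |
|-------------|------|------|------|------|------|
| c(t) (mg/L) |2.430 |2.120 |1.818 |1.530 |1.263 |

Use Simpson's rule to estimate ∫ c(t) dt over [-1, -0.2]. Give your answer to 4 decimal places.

1.4619

h = 0.2, n = 4.
(h/3)·[y₀ + 4y₁ + 2y₂ + 4y₃ + y₄] = 0.066667·(21.929) = 1.4619.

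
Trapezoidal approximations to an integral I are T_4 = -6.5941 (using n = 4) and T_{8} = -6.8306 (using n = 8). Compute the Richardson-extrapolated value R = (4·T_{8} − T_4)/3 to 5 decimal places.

R = (4·T_{8} − T_4) / 3 = (4·(-6.8306) − (-6.5941))/3 = (-20.7283)/3 = -6.90943.

-6.90943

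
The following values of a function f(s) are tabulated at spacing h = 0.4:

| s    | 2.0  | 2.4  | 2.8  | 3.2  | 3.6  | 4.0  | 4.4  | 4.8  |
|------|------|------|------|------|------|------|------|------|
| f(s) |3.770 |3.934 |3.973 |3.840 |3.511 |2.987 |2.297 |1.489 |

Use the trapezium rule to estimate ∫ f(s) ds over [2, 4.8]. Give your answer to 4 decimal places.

h = 0.4, n = 7.
(h/2)·[y₀ + 2y₁ + 2y₂ + 2y₃ + 2y₄ + 2y₅ + 2y₆ + y₇] = 0.2·(46.343) = 9.2686.

9.2686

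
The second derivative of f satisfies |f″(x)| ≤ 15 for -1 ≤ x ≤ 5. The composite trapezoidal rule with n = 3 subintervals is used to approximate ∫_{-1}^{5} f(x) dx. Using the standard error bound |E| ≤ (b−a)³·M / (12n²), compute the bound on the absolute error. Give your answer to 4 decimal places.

30.0000

|E| ≤ (6)³·15 / (12·3²) = 3240/108 = 30.0000.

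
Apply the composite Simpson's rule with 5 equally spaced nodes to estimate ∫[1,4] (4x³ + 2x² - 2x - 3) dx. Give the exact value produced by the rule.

h = (4 − 1)/4 = 0.75.
Nodes x₀,…,x₄ = 1, 1.75, 2.5, 3.25, 4.
f(x) = 4x³ + 2x² - 2x - 3: f₀=1, f₁=21.0625, f₂=67, f₃=148.9375, f₄=277.
(h/3)·[f₀ + 4f₁ + 2f₂ + 4f₃ + f₄] = 0.25·(1092) = 273.

273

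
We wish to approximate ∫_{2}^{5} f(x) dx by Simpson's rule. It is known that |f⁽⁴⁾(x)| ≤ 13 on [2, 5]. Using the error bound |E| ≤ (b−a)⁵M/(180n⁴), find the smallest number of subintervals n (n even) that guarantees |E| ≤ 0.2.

4

Need 3159/(180n⁴) ≤ 0.2.
n⁴ ≥ 3159/(180·0.2) = 87.75 ⇒ n ≥ 3.0606, so the smallest even n is 4. (n must be even for Simpson's rule.)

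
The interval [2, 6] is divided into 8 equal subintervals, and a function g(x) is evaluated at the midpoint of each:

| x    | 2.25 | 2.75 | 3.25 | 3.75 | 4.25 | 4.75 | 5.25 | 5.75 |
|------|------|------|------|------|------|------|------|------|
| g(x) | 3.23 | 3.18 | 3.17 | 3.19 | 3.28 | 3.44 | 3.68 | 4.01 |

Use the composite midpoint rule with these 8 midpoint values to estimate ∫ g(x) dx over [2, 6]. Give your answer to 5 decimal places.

13.59000

h = 0.5, n = 8.
h·[y(m₁) + y(m₂) + y(m₃) + y(m₄) + y(m₅) + y(m₆) + y(m₇) + y(m₈)] = 0.5·(27.18) = 13.59000.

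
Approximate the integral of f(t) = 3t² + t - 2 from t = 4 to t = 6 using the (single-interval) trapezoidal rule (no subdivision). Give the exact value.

T = (b−a)/2 · [f(4) + f(6)] = 1·[50 + 112] = 162.

162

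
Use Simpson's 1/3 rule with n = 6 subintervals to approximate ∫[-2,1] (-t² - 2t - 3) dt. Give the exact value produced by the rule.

h = (1 − (-2))/6 = 0.5.
Nodes t₀,…,t₆ = -2, -1.5, -1, -0.5, 0, 0.5, 1.
f(t) = -t² - 2t - 3: f₀=-3, f₁=-2.25, f₂=-2, f₃=-2.25, f₄=-3, f₅=-4.25, f₆=-6.
(h/3)·[f₀ + 4f₁ + 2f₂ + 4f₃ + 2f₄ + 4f₅ + f₆] = 0.166667·(-54) = -9.

-9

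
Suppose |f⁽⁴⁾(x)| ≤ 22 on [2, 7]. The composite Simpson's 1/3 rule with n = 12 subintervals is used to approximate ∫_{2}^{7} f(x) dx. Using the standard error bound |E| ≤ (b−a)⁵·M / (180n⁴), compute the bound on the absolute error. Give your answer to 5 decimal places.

0.01842

|E| ≤ (5)⁵·22 / (180·12⁴) = 68750/3732480 = 0.01842.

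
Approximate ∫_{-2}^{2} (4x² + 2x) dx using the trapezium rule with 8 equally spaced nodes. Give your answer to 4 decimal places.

h = (2 − (-2))/7 = 0.571429.
Nodes x₀,…,x₇ = -2, -1.428571, -0.857143, -0.285714, 0.285714, 0.857143, 1.428571, 2.
f(x) = 4x² + 2x: f₀=12, f₁=5.306122, f₂=1.224490, f₃=-0.244898, f₄=0.897959, f₅=4.653061, f₆=11.020408, f₇=20.
(h/2)·[f₀ + 2f₁ + 2f₂ + 2f₃ + 2f₄ + 2f₅ + 2f₆ + f₇] = 0.285714·(77.714286) = 22.2041.

22.2041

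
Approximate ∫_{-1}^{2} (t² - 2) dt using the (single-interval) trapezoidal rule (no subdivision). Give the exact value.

1.5

T = (b−a)/2 · [f(-1) + f(2)] = 1.5·[(-1) + 2] = 1.5.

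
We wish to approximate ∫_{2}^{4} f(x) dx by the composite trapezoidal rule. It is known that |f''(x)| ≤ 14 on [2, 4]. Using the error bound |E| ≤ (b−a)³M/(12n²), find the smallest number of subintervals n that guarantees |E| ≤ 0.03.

18

Need 112/(12n²) ≤ 0.03.
n² ≥ 112/(12·0.03) = 311.111 ⇒ n ≥ 17.6383, so the smallest n is 18.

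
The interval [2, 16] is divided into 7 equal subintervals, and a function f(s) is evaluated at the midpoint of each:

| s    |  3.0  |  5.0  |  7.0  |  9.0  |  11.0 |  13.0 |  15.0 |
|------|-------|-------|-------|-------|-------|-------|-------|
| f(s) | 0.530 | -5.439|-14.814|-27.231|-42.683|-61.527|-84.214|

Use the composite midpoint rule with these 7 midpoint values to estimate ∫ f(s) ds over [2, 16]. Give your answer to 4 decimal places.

-470.7560

h = 2, n = 7.
h·[y(m₁) + y(m₂) + y(m₃) + y(m₄) + y(m₅) + y(m₆) + y(m₇)] = 2·(-235.378) = -470.7560.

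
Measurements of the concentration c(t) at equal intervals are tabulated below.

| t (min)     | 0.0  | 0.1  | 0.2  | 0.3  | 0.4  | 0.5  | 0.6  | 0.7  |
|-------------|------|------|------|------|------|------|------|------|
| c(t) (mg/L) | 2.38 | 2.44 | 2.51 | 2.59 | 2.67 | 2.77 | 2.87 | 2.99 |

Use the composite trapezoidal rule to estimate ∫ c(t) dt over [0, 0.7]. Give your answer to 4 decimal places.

1.8535

h = 0.1, n = 7.
(h/2)·[y₀ + 2y₁ + 2y₂ + 2y₃ + 2y₄ + 2y₅ + 2y₆ + y₇] = 0.05·(37.07) = 1.8535.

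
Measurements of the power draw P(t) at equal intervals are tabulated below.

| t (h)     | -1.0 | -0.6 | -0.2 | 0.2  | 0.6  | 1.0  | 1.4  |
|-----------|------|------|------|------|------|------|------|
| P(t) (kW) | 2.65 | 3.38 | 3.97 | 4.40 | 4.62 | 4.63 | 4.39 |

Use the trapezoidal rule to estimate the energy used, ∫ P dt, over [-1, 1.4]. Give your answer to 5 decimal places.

9.80800

h = 0.4, n = 6.
(h/2)·[y₀ + 2y₁ + 2y₂ + 2y₃ + 2y₄ + 2y₅ + y₆] = 0.2·(49.04) = 9.80800.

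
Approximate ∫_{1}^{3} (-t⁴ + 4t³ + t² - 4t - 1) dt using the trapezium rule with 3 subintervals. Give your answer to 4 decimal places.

22.1317

h = (3 − 1)/3 = 0.666667.
Nodes t₀,…,t₃ = 1, 1.666667, 2.333333, 3.
f(t) = -t⁴ + 4t³ + t² - 4t - 1: f₀=-1, f₁=5.913580, f₂=16.283951, f₃=23.
(h/2)·[f₀ + 2f₁ + 2f₂ + f₃] = 0.333333·(66.395062) = 22.1317.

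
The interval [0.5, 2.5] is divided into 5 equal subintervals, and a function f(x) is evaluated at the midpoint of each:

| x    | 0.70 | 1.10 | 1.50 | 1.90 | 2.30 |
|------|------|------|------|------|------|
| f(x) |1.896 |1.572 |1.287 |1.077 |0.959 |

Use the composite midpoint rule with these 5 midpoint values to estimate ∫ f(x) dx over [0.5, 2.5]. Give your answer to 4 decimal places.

2.7164

h = 0.4, n = 5.
h·[y(m₁) + y(m₂) + y(m₃) + y(m₄) + y(m₅)] = 0.4·(6.791) = 2.7164.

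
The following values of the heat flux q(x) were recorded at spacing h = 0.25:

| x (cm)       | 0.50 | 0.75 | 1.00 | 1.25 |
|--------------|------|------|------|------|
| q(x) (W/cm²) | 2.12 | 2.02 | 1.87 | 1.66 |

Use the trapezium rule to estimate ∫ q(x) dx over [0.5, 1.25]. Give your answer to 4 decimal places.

1.4450

h = 0.25, n = 3.
(h/2)·[y₀ + 2y₁ + 2y₂ + y₃] = 0.125·(11.56) = 1.4450.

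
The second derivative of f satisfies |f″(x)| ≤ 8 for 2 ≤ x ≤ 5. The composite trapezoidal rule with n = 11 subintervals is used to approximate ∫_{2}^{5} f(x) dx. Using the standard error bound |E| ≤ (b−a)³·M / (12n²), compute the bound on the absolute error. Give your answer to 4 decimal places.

0.1488

|E| ≤ (3)³·8 / (12·11²) = 216/1452 = 0.1488.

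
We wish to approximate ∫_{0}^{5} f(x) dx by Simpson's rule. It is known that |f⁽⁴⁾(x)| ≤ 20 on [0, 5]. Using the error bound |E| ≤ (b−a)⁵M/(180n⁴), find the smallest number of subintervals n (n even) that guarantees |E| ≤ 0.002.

Need 62500/(180n⁴) ≤ 0.002.
n⁴ ≥ 62500/(180·0.002) = 173611 ⇒ n ≥ 20.4124, so the smallest even n is 22. (n must be even for Simpson's rule.)

22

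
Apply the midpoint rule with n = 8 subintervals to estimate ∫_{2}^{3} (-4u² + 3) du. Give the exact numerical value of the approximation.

h = (3 − 2)/8 = 0.125.
Midpoints m₁,…,m₈ = 2.0625, 2.1875, 2.3125, 2.4375, 2.5625, 2.6875, 2.8125, 2.9375.
f(m₁)=-14.015625, f(m₂)=-16.140625, f(m₃)=-18.390625, f(m₄)=-20.765625, f(m₅)=-23.265625, f(m₆)=-25.890625, f(m₇)=-28.640625, f(m₈)=-31.515625.
h·[f(m₁) + f(m₂) + f(m₃) + f(m₄) + f(m₅) + f(m₆) + f(m₇) + f(m₈)] = 0.125·(-178.625) = -22.328125.

-22.328125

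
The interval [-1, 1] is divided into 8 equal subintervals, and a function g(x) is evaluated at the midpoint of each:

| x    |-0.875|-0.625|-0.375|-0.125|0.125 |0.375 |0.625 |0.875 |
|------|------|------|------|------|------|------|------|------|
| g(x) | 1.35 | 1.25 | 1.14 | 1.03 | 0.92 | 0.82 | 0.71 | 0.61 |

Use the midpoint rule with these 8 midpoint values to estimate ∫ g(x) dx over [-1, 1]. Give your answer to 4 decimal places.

1.9575

h = 0.25, n = 8.
h·[y(m₁) + y(m₂) + y(m₃) + y(m₄) + y(m₅) + y(m₆) + y(m₇) + y(m₈)] = 0.25·(7.83) = 1.9575.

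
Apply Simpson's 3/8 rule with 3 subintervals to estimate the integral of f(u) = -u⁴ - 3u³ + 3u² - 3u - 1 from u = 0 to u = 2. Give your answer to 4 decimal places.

-18.5185

h = (2 − 0)/3 = 0.666667.
Nodes u₀,…,u₃ = 0, 0.666667, 1.333333, 2.
f(u) = -u⁴ - 3u³ + 3u² - 3u - 1: f₀=-1, f₁=-2.753086, f₂=-9.938272, f₃=-35.
(3h/8)·[f₀ + 3f₁ + 3f₂ + f₃] = 0.25·(-74.074074) = -18.5185.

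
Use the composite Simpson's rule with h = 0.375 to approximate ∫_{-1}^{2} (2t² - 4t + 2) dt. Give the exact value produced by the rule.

6

h = (2 − (-1))/8 = 0.375.
Nodes t₀,…,t₈ = -1, -0.625, -0.25, 0.125, 0.5, 0.875, 1.25, 1.625, 2.
f(t) = 2t² - 4t + 2: f₀=8, f₁=5.28125, f₂=3.125, f₃=1.53125, f₄=0.5, f₅=0.03125, f₆=0.125, f₇=0.78125, f₈=2.
(h/3)·[f₀ + 4f₁ + 2f₂ + 4f₃ + 2f₄ + 4f₅ + 2f₆ + 4f₇ + f₈] = 0.125·(48) = 6.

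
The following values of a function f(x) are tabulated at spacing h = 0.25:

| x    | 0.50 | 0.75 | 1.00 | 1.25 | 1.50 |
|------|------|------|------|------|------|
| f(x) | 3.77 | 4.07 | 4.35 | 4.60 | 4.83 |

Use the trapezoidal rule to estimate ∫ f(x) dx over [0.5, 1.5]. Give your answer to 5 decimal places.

h = 0.25, n = 4.
(h/2)·[y₀ + 2y₁ + 2y₂ + 2y₃ + y₄] = 0.125·(34.64) = 4.33000.

4.33000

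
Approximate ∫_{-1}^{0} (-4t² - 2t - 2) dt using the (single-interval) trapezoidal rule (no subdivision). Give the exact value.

-3

T = (b−a)/2 · [f(-1) + f(0)] = 0.5·[(-4) + (-2)] = -3.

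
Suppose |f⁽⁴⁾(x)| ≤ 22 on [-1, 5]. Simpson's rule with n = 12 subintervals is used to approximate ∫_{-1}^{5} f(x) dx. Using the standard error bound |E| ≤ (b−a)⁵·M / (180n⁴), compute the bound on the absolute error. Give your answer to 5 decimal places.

|E| ≤ (6)⁵·22 / (180·12⁴) = 171072/3732480 = 0.04583.

0.04583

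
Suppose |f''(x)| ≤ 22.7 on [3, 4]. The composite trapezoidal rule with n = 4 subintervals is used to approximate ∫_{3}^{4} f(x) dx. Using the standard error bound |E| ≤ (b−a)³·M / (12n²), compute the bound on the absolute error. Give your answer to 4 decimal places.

|E| ≤ (1)³·22.7 / (12·4²) = 22.7/192 = 0.1182.

0.1182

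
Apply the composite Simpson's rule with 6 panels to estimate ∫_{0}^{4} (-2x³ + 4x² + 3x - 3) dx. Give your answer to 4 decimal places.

h = (4 − 0)/6 = 0.666667.
Nodes x₀,…,x₆ = 0, 0.666667, 1.333333, 2, 2.666667, 3.333333, 4.
f(x) = -2x³ + 4x² + 3x - 3: f₀=-3, f₁=0.185185, f₂=3.370370, f₃=3, f₄=-4.481481, f₅=-22.629630, f₆=-55.
(h/3)·[f₀ + 4f₁ + 2f₂ + 4f₃ + 2f₄ + 4f₅ + f₆] = 0.222222·(-138) = -30.6667.

-30.6667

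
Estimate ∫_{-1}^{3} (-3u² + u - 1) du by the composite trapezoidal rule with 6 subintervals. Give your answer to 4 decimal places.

-28.8889

h = (3 − (-1))/6 = 0.666667.
Nodes u₀,…,u₆ = -1, -0.333333, 0.333333, 1, 1.666667, 2.333333, 3.
f(u) = -3u² + u - 1: f₀=-5, f₁=-1.666667, f₂=-1, f₃=-3, f₄=-7.666667, f₅=-15, f₆=-25.
(h/2)·[f₀ + 2f₁ + 2f₂ + 2f₃ + 2f₄ + 2f₅ + f₆] = 0.333333·(-86.666667) = -28.8889.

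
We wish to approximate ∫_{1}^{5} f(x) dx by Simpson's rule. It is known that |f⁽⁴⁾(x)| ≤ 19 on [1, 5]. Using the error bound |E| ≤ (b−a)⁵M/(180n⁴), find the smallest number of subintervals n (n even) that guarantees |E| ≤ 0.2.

Need 19456/(180n⁴) ≤ 0.2.
n⁴ ≥ 19456/(180·0.2) = 540.444 ⇒ n ≥ 4.8216, so the smallest even n is 6. (n must be even for Simpson's rule.)

6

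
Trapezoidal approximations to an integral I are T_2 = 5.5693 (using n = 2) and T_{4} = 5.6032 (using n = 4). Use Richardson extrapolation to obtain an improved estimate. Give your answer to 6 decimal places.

R = (4·T_{4} − T_2) / 3 = (4·5.6032 − 5.5693)/3 = (16.8435)/3 = 5.614500.

5.614500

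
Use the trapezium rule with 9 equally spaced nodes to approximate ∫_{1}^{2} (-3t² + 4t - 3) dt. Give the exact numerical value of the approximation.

-4.0078125

h = (2 − 1)/8 = 0.125.
Nodes t₀,…,t₈ = 1, 1.125, 1.25, 1.375, 1.5, 1.625, 1.75, 1.875, 2.
f(t) = -3t² + 4t - 3: f₀=-2, f₁=-2.296875, f₂=-2.6875, f₃=-3.171875, f₄=-3.75, f₅=-4.421875, f₆=-5.1875, f₇=-6.046875, f₈=-7.
(h/2)·[f₀ + 2f₁ + 2f₂ + 2f₃ + 2f₄ + 2f₅ + 2f₆ + 2f₇ + f₈] = 0.0625·(-64.125) = -4.0078125.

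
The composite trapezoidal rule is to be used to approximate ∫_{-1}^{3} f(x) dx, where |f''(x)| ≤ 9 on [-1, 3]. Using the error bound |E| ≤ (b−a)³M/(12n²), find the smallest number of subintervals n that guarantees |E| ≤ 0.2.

16

Need 576/(12n²) ≤ 0.2.
n² ≥ 576/(12·0.2) = 240 ⇒ n ≥ 15.4919, so the smallest n is 16.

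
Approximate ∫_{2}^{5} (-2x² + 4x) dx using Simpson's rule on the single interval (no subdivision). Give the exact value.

-36

S = (b−a)/6 · [f(2) + 4f(3.5) + f(5)] = 0.5·[0 + 4·(-10.5) + (-30)] = -36.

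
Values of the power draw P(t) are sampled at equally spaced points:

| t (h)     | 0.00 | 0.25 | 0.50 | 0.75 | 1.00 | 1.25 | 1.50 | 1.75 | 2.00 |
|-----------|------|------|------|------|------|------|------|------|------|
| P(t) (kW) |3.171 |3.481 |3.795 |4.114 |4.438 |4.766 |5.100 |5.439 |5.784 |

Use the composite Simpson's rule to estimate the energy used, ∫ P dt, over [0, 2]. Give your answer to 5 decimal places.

h = 0.25, n = 8.
(h/3)·[y₀ + 4y₁ + 2y₂ + 4y₃ + 2y₄ + 4y₅ + 2y₆ + 4y₇ + y₈] = 0.083333·(106.821) = 8.90175.

8.90175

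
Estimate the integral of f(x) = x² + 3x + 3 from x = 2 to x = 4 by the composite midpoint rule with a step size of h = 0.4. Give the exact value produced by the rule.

h = (4 − 2)/5 = 0.4.
Midpoints m₁,…,m₅ = 2.2, 2.6, 3, 3.4, 3.8.
f(m₁)=14.44, f(m₂)=17.56, f(m₃)=21, f(m₄)=24.76, f(m₅)=28.84.
h·[f(m₁) + f(m₂) + f(m₃) + f(m₄) + f(m₅)] = 0.4·(106.6) = 42.64.

42.64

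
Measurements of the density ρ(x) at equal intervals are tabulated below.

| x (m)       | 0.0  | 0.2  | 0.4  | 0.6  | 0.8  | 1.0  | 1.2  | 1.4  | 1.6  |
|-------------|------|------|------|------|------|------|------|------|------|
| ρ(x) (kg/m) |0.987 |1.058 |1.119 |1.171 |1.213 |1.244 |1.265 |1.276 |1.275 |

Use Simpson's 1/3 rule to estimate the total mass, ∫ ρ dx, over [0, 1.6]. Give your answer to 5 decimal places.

1.89680

h = 0.2, n = 8.
(h/3)·[y₀ + 4y₁ + 2y₂ + 4y₃ + 2y₄ + 4y₅ + 2y₆ + 4y₇ + y₈] = 0.066667·(28.452) = 1.89680.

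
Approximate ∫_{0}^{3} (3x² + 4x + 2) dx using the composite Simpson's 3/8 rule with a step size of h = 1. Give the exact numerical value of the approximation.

h = (3 − 0)/3 = 1.
Nodes x₀,…,x₃ = 0, 1, 2, 3.
f(x) = 3x² + 4x + 2: f₀=2, f₁=9, f₂=22, f₃=41.
(3h/8)·[f₀ + 3f₁ + 3f₂ + f₃] = 0.375·(136) = 51.

51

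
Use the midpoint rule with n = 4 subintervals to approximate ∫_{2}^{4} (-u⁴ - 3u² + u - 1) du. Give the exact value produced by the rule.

h = (4 − 2)/4 = 0.5.
Midpoints m₁,…,m₄ = 2.25, 2.75, 3.25, 3.75.
f(m₁)=-39.56640625, f(m₂)=-78.12890625, f(m₃)=-141.00390625, f(m₄)=-237.19140625.
h·[f(m₁) + f(m₂) + f(m₃) + f(m₄)] = 0.5·(-495.890625) = -247.9453125.

-247.9453125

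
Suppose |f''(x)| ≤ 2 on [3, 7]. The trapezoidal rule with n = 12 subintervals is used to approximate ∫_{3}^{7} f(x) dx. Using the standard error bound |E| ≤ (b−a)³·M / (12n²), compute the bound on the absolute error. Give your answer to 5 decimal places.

0.07407

|E| ≤ (4)³·2 / (12·12²) = 128/1728 = 0.07407.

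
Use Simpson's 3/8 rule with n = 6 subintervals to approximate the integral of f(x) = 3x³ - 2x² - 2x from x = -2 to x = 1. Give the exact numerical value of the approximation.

-14.25

h = (1 − (-2))/6 = 0.5.
Nodes x₀,…,x₆ = -2, -1.5, -1, -0.5, 0, 0.5, 1.
f(x) = 3x³ - 2x² - 2x: f₀=-28, f₁=-11.625, f₂=-3, f₃=0.125, f₄=0, f₅=-1.125, f₆=-1.
(3h/8)·[f₀ + 3f₁ + 3f₂ + 2f₃ + 3f₄ + 3f₅ + f₆] = 0.1875·(-76) = -14.25.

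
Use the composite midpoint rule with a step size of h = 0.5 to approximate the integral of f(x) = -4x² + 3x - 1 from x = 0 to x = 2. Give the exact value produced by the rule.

h = (2 − 0)/4 = 0.5.
Midpoints m₁,…,m₄ = 0.25, 0.75, 1.25, 1.75.
f(m₁)=-0.5, f(m₂)=-1, f(m₃)=-3.5, f(m₄)=-8.
h·[f(m₁) + f(m₂) + f(m₃) + f(m₄)] = 0.5·(-13) = -6.5.

-6.5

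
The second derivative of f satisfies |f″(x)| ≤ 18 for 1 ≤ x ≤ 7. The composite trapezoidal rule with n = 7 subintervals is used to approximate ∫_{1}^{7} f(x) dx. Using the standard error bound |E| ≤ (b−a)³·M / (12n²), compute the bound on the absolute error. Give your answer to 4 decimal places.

|E| ≤ (6)³·18 / (12·7²) = 3888/588 = 6.6122.

6.6122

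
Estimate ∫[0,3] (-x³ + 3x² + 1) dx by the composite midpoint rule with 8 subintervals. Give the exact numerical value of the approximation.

h = (3 − 0)/8 = 0.375.
Midpoints m₁,…,m₈ = 0.1875, 0.5625, 0.9375, 1.3125, 1.6875, 2.0625, 2.4375, 2.8125.
f(m₁)=1.098876953125, f(m₂)=1.771240234375, f(m₃)=2.812744140625, f(m₄)=3.906982421875, f(m₅)=4.737548828125, f(m₆)=4.988037109375, f(m₇)=4.342041015625, f(m₈)=2.483154296875.
h·[f(m₁) + f(m₂) + f(m₃) + f(m₄) + f(m₅) + f(m₆) + f(m₇) + f(m₈)] = 0.375·(26.140625) = 9.802734375.

9.802734375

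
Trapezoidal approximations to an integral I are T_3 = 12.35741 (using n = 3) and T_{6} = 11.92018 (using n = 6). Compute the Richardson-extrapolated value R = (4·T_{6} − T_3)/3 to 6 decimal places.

R = (4·T_{6} − T_3) / 3 = (4·11.92018 − 12.35741)/3 = (35.32331)/3 = 11.774437.

11.774437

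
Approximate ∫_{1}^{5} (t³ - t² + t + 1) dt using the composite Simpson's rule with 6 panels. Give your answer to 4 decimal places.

h = (5 − 1)/6 = 0.666667.
Nodes t₀,…,t₆ = 1, 1.666667, 2.333333, 3, 3.666667, 4.333333, 5.
f(t) = t³ - t² + t + 1: f₀=2, f₁=4.518519, f₂=10.592593, f₃=22, f₄=40.518519, f₅=67.925926, f₆=106.
(h/3)·[f₀ + 4f₁ + 2f₂ + 4f₃ + 2f₄ + 4f₅ + f₆] = 0.222222·(588) = 130.6667.

130.6667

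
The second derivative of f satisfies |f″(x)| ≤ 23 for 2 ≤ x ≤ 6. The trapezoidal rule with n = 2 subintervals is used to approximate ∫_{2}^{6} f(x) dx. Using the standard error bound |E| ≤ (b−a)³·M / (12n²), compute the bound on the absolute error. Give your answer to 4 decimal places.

|E| ≤ (4)³·23 / (12·2²) = 1472/48 = 30.6667.

30.6667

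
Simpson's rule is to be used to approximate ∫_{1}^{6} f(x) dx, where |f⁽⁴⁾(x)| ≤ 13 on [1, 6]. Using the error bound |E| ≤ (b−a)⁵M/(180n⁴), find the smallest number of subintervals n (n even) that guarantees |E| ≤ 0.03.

Need 40625/(180n⁴) ≤ 0.03.
n⁴ ≥ 40625/(180·0.03) = 7523.15 ⇒ n ≥ 9.3132, so the smallest even n is 10. (n must be even for Simpson's rule.)

10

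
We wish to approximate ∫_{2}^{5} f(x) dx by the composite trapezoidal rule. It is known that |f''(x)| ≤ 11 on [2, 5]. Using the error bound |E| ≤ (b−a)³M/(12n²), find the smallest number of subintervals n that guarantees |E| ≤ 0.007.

Need 297/(12n²) ≤ 0.007.
n² ≥ 297/(12·0.007) = 3535.71 ⇒ n ≥ 59.4619, so the smallest n is 60.

60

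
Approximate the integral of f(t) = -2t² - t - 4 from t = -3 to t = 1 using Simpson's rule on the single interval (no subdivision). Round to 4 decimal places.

S = (b−a)/6 · [f(-3) + 4f(-1) + f(1)] = 0.666667·[(-19) + 4·(-5) + (-7)] = -30.6667.

-30.6667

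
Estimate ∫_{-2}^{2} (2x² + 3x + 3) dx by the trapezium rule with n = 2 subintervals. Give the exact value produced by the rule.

28

h = (2 − (-2))/2 = 2.
Nodes x₀,…,x₂ = -2, 0, 2.
f(x) = 2x² + 3x + 3: f₀=5, f₁=3, f₂=17.
(h/2)·[f₀ + 2f₁ + f₂] = 1·(28) = 28.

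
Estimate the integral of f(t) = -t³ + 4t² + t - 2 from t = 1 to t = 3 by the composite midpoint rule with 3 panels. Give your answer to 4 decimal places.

14.8148

h = (3 − 1)/3 = 0.666667.
Midpoints m₁,…,m₃ = 1.333333, 2, 2.666667.
f(m₁)=4.074074, f(m₂)=8, f(m₃)=10.148148.
h·[f(m₁) + f(m₂) + f(m₃)] = 0.666667·(22.222222) = 14.8148.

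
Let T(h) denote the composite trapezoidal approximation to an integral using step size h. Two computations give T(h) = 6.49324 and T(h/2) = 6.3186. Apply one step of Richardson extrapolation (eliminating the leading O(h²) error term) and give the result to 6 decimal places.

6.260387

R = (4·T(h/2) − T(h)) / 3 = (4·6.3186 − 6.49324)/3 = (18.78116)/3 = 6.260387.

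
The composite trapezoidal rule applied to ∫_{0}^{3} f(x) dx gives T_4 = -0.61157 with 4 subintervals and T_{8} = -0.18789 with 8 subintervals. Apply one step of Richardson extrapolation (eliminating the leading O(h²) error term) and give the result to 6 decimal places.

R = (4·T_{8} − T_4) / 3 = (4·(-0.18789) − (-0.61157))/3 = (-0.13999)/3 = -0.046663.

-0.046663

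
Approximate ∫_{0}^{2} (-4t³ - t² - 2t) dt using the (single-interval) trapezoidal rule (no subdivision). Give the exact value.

T = (b−a)/2 · [f(0) + f(2)] = 1·[0 + (-40)] = -40.

-40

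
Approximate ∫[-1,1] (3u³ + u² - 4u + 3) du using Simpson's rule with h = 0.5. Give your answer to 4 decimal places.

h = (1 − (-1))/4 = 0.5.
Nodes u₀,…,u₄ = -1, -0.5, 0, 0.5, 1.
f(u) = 3u³ + u² - 4u + 3: f₀=5, f₁=4.875, f₂=3, f₃=1.625, f₄=3.
(h/3)·[f₀ + 4f₁ + 2f₂ + 4f₃ + f₄] = 0.166667·(40) = 6.6667.

6.6667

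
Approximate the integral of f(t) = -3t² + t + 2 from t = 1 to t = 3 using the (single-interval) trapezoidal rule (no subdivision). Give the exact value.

-22

T = (b−a)/2 · [f(1) + f(3)] = 1·[0 + (-22)] = -22.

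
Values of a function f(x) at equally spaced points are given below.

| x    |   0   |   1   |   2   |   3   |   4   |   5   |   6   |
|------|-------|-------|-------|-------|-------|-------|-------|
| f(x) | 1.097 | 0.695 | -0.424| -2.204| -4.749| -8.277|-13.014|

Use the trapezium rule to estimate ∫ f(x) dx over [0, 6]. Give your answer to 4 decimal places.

h = 1, n = 6.
(h/2)·[y₀ + 2y₁ + 2y₂ + 2y₃ + 2y₄ + 2y₅ + y₆] = 0.5·(-41.835) = -20.9175.

-20.9175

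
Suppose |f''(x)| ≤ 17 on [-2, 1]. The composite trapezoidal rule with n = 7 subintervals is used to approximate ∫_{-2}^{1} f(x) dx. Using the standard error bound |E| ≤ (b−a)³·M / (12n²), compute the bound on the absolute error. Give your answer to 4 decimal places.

0.7806

|E| ≤ (3)³·17 / (12·7²) = 459/588 = 0.7806.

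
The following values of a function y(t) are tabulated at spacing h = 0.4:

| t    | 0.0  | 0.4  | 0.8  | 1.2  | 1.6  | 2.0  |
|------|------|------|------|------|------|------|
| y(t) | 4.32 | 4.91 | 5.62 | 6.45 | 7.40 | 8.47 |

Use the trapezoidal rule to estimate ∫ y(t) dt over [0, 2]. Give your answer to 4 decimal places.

h = 0.4, n = 5.
(h/2)·[y₀ + 2y₁ + 2y₂ + 2y₃ + 2y₄ + y₅] = 0.2·(61.55) = 12.3100.

12.3100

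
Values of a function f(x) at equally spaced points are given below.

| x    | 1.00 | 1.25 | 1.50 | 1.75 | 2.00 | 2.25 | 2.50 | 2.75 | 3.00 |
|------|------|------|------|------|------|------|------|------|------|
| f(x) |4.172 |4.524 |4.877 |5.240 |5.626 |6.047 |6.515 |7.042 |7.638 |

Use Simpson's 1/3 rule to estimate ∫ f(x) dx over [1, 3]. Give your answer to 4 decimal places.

h = 0.25, n = 8.
(h/3)·[y₀ + 4y₁ + 2y₂ + 4y₃ + 2y₄ + 4y₅ + 2y₆ + 4y₇ + y₈] = 0.083333·(137.258) = 11.4382.

11.4382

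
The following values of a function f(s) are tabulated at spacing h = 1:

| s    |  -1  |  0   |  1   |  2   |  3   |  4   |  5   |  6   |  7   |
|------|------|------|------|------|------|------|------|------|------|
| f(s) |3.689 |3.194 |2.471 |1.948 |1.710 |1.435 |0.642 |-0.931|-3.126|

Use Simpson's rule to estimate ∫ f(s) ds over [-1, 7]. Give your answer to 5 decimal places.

h = 1, n = 8.
(h/3)·[y₀ + 4y₁ + 2y₂ + 4y₃ + 2y₄ + 4y₅ + 2y₆ + 4y₇ + y₈] = 0.333333·(32.793) = 10.93100.

10.93100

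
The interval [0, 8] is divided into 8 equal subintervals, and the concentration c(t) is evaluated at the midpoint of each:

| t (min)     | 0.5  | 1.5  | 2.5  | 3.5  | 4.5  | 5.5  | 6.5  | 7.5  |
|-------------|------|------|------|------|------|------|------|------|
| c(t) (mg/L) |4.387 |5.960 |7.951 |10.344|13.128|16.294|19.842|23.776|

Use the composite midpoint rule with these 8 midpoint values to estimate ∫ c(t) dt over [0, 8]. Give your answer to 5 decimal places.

101.68200

h = 1, n = 8.
h·[y(m₁) + y(m₂) + y(m₃) + y(m₄) + y(m₅) + y(m₆) + y(m₇) + y(m₈)] = 1·(101.682) = 101.68200.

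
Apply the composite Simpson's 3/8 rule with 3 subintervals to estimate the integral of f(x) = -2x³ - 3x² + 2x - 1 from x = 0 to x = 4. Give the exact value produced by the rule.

-180

h = (4 − 0)/3 = 1.333333.
Nodes x₀,…,x₃ = 0, 1.333333, 2.666667, 4.
f(x) = -2x³ - 3x² + 2x - 1: f₀=-1, f₁=-8.407407, f₂=-54.925926, f₃=-169.
(3h/8)·[f₀ + 3f₁ + 3f₂ + f₃] = 0.5·(-360) = -180.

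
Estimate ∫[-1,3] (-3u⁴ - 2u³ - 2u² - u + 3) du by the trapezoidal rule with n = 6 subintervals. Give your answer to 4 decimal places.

h = (3 − (-1))/6 = 0.666667.
Nodes u₀,…,u₆ = -1, -0.333333, 0.333333, 1, 1.666667, 2.333333, 3.
f(u) = -3u⁴ - 2u³ - 2u² - u + 3: f₀=1, f₁=3.148148, f₂=2.333333, f₃=-5, f₄=-36.629630, f₅=-124.555556, f₆=-315.
(h/2)·[f₀ + 2f₁ + 2f₂ + 2f₃ + 2f₄ + 2f₅ + f₆] = 0.333333·(-635.407407) = -211.8025.

-211.8025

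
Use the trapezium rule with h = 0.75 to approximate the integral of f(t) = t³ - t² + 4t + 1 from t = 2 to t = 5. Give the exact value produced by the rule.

h = (5 − 2)/4 = 0.75.
Nodes t₀,…,t₄ = 2, 2.75, 3.5, 4.25, 5.
f(t) = t³ - t² + 4t + 1: f₀=13, f₁=25.234375, f₂=45.625, f₃=76.703125, f₄=121.
(h/2)·[f₀ + 2f₁ + 2f₂ + 2f₃ + f₄] = 0.375·(429.125) = 160.921875.

160.921875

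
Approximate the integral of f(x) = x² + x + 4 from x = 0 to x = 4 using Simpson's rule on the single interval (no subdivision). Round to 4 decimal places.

45.3333

S = (b−a)/6 · [f(0) + 4f(2) + f(4)] = 0.666667·[4 + 4·10 + 24] = 45.3333.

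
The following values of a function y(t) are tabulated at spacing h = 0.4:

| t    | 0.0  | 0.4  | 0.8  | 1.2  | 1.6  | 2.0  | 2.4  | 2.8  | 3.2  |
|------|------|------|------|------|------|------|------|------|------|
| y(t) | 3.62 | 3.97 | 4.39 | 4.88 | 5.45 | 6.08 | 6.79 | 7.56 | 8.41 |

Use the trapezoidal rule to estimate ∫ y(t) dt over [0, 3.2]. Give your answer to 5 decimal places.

h = 0.4, n = 8.
(h/2)·[y₀ + 2y₁ + 2y₂ + 2y₃ + 2y₄ + 2y₅ + 2y₆ + 2y₇ + y₈] = 0.2·(90.27) = 18.05400.

18.05400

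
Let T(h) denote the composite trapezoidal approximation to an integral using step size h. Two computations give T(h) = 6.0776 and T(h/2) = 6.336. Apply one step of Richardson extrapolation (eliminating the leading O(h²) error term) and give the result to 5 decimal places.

6.42213

R = (4·T(h/2) − T(h)) / 3 = (4·6.336 − 6.0776)/3 = (19.2664)/3 = 6.42213.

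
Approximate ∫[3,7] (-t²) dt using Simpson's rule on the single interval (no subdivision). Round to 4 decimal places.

-105.3333

S = (b−a)/6 · [f(3) + 4f(5) + f(7)] = 0.666667·[(-9) + 4·(-25) + (-49)] = -105.3333.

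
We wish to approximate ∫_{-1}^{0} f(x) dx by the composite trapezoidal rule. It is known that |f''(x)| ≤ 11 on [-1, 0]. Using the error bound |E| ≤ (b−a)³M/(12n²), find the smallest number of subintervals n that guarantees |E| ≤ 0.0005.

Need 11/(12n²) ≤ 0.0005.
n² ≥ 11/(12·0.0005) = 1833.33 ⇒ n ≥ 42.8174, so the smallest n is 43.

43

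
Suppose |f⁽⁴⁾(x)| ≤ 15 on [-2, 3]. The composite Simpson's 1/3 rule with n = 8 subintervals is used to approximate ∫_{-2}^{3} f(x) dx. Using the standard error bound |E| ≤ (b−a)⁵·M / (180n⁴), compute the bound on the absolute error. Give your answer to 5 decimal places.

|E| ≤ (5)⁵·15 / (180·8⁴) = 46875/737280 = 0.06358.

0.06358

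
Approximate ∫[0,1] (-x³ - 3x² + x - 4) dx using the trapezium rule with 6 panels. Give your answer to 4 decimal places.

-4.7708

h = (1 − 0)/6 = 0.166667.
Nodes x₀,…,x₆ = 0, 0.166667, 0.333333, 0.5, 0.666667, 0.833333, 1.
f(x) = -x³ - 3x² + x - 4: f₀=-4, f₁=-3.921296, f₂=-4.037037, f₃=-4.375, f₄=-4.962963, f₅=-5.828704, f₆=-7.
(h/2)·[f₀ + 2f₁ + 2f₂ + 2f₃ + 2f₄ + 2f₅ + f₆] = 0.083333·(-57.25) = -4.7708.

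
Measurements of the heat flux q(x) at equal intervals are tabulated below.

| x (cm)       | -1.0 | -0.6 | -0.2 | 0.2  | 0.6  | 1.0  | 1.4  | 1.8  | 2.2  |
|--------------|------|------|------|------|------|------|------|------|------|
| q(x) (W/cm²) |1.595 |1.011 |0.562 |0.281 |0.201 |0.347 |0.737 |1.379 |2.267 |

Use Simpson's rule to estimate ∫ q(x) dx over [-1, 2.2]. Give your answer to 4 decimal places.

2.5245

h = 0.4, n = 8.
(h/3)·[y₀ + 4y₁ + 2y₂ + 4y₃ + 2y₄ + 4y₅ + 2y₆ + 4y₇ + y₈] = 0.133333·(18.934) = 2.5245.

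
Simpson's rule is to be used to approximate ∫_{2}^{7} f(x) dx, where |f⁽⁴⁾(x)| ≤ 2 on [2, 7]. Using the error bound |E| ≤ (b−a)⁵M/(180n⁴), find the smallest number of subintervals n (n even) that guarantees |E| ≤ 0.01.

8

Need 6250/(180n⁴) ≤ 0.01.
n⁴ ≥ 6250/(180·0.01) = 3472.22 ⇒ n ≥ 7.6763, so the smallest even n is 8. (n must be even for Simpson's rule.)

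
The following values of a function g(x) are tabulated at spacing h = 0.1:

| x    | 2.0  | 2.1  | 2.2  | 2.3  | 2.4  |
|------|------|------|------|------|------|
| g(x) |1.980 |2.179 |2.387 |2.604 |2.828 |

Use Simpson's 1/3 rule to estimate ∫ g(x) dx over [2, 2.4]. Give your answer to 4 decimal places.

0.9571

h = 0.1, n = 4.
(h/3)·[y₀ + 4y₁ + 2y₂ + 4y₃ + y₄] = 0.033333·(28.714) = 0.9571.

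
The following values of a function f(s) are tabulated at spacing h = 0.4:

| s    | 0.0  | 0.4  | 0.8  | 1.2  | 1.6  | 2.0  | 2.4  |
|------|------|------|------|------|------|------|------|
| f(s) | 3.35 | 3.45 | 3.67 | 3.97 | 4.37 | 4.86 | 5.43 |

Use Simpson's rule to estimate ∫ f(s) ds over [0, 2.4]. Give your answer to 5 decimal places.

9.86400

h = 0.4, n = 6.
(h/3)·[y₀ + 4y₁ + 2y₂ + 4y₃ + 2y₄ + 4y₅ + y₆] = 0.133333·(73.98) = 9.86400.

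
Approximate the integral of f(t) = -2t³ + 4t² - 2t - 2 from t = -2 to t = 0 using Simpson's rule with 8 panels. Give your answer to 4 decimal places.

h = (0 − (-2))/8 = 0.25.
Nodes t₀,…,t₈ = -2, -1.75, -1.5, -1.25, -1, -0.75, -0.5, -0.25, 0.
f(t) = -2t³ + 4t² - 2t - 2: f₀=34, f₁=24.46875, f₂=16.75, f₃=10.65625, f₄=6, f₅=2.59375, f₆=0.25, f₇=-1.21875, f₈=-2.
(h/3)·[f₀ + 4f₁ + 2f₂ + 4f₃ + 2f₄ + 4f₅ + 2f₆ + 4f₇ + f₈] = 0.083333·(224) = 18.6667.

18.6667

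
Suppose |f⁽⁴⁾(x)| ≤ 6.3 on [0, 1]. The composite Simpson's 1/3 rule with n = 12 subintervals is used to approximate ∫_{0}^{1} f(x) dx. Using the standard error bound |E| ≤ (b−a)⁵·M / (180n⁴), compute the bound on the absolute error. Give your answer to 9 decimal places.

0.000001688

|E| ≤ (1)⁵·6.3 / (180·12⁴) = 6.3/3732480 = 0.000001688.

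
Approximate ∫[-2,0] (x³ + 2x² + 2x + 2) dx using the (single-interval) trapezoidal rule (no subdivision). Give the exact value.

T = (b−a)/2 · [f(-2) + f(0)] = 1·[(-2) + 2] = 0.

0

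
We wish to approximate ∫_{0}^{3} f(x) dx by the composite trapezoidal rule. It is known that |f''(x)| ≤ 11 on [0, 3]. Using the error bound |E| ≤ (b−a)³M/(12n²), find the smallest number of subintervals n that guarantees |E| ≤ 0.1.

16

Need 297/(12n²) ≤ 0.1.
n² ≥ 297/(12·0.1) = 247.5 ⇒ n ≥ 15.7321, so the smallest n is 16.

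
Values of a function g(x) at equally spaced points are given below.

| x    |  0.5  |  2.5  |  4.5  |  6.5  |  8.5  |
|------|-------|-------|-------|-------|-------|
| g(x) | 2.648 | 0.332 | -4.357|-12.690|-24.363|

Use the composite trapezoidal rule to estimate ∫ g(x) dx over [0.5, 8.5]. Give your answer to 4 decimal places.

-55.1450

h = 2, n = 4.
(h/2)·[y₀ + 2y₁ + 2y₂ + 2y₃ + y₄] = 1·(-55.145) = -55.1450.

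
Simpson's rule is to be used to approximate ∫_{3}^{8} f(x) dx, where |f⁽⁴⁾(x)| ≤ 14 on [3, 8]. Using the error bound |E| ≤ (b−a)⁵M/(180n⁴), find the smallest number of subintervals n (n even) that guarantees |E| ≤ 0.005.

16

Need 43750/(180n⁴) ≤ 0.005.
n⁴ ≥ 43750/(180·0.005) = 48611.1 ⇒ n ≥ 14.8485, so the smallest even n is 16. (n must be even for Simpson's rule.)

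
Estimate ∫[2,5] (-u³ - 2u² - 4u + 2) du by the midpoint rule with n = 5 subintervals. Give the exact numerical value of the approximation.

h = (5 − 2)/5 = 0.6.
Midpoints m₁,…,m₅ = 2.3, 2.9, 3.5, 4.1, 4.7.
f(m₁)=-29.947, f(m₂)=-50.809, f(m₃)=-79.375, f(m₄)=-116.941, f(m₅)=-164.803.
h·[f(m₁) + f(m₂) + f(m₃) + f(m₄) + f(m₅)] = 0.6·(-441.875) = -265.125.

-265.125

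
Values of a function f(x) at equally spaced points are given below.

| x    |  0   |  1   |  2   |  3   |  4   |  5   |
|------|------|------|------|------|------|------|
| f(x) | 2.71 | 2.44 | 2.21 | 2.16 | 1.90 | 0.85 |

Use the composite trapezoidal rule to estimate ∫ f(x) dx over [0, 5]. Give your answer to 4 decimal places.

h = 1, n = 5.
(h/2)·[y₀ + 2y₁ + 2y₂ + 2y₃ + 2y₄ + y₅] = 0.5·(20.98) = 10.4900.

10.4900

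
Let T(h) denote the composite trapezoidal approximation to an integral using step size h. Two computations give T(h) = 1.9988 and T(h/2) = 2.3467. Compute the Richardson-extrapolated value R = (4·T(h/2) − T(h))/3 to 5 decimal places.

R = (4·T(h/2) − T(h)) / 3 = (4·2.3467 − 1.9988)/3 = (7.3880)/3 = 2.46267.

2.46267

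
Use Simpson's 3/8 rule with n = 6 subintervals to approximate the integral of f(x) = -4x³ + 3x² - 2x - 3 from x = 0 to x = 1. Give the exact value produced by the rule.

-4

h = (1 − 0)/6 = 0.166667.
Nodes x₀,…,x₆ = 0, 0.166667, 0.333333, 0.5, 0.666667, 0.833333, 1.
f(x) = -4x³ + 3x² - 2x - 3: f₀=-3, f₁=-3.268519, f₂=-3.481481, f₃=-3.75, f₄=-4.185185, f₅=-4.898148, f₆=-6.
(3h/8)·[f₀ + 3f₁ + 3f₂ + 2f₃ + 3f₄ + 3f₅ + f₆] = 0.0625·(-64) = -4.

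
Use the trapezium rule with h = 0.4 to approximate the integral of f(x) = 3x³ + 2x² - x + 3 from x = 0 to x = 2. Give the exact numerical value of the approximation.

h = (2 − 0)/5 = 0.4.
Nodes x₀,…,x₅ = 0, 0.4, 0.8, 1.2, 1.6, 2.
f(x) = 3x³ + 2x² - x + 3: f₀=3, f₁=3.112, f₂=5.016, f₃=9.864, f₄=18.808, f₅=33.
(h/2)·[f₀ + 2f₁ + 2f₂ + 2f₃ + 2f₄ + f₅] = 0.2·(109.6) = 21.92.

21.92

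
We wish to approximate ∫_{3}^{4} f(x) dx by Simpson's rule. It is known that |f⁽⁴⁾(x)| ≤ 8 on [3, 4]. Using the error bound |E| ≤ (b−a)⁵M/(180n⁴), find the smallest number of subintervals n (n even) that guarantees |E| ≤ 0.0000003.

20

Need 8/(180n⁴) ≤ 0.0000003.
n⁴ ≥ 8/(180·0.0000003) = 148148 ⇒ n ≥ 19.6189, so the smallest even n is 20. (n must be even for Simpson's rule.)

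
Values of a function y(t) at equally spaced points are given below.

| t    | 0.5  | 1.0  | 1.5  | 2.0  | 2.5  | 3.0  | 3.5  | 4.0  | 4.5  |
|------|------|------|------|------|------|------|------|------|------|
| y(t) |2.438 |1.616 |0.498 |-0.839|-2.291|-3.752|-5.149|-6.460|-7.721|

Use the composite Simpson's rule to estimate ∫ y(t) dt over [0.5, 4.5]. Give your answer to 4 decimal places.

h = 0.5, n = 8.
(h/3)·[y₀ + 4y₁ + 2y₂ + 4y₃ + 2y₄ + 4y₅ + 2y₆ + 4y₇ + y₈] = 0.166667·(-56.907) = -9.4845.

-9.4845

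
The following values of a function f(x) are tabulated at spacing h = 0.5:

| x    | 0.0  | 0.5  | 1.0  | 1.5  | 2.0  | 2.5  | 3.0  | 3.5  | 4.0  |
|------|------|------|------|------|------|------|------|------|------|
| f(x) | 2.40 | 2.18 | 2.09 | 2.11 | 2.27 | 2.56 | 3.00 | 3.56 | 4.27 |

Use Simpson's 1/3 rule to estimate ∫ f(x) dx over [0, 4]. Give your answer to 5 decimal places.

10.50500

h = 0.5, n = 8.
(h/3)·[y₀ + 4y₁ + 2y₂ + 4y₃ + 2y₄ + 4y₅ + 2y₆ + 4y₇ + y₈] = 0.166667·(63.03) = 10.50500.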